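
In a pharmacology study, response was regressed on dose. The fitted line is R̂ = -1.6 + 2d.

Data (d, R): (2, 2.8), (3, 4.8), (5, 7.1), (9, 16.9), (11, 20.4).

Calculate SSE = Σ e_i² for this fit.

SSE = 2.26

d=2: R̂ = -1.6 + 2·2 = 2.4; e = 2.8 − 2.4 = 0.4
d=3: R̂ = -1.6 + 2·3 = 4.4; e = 4.8 − 4.4 = 0.4
d=5: R̂ = -1.6 + 2·5 = 8.4; e = 7.1 − 8.4 = -1.3
d=9: R̂ = -1.6 + 2·9 = 16.4; e = 16.9 − 16.4 = 0.5
d=11: R̂ = -1.6 + 2·11 = 20.4; e = 20.4 − 20.4 = 0
SSE = 0.16 + 0.16 + 1.69 + 0.25 + 0 = 2.26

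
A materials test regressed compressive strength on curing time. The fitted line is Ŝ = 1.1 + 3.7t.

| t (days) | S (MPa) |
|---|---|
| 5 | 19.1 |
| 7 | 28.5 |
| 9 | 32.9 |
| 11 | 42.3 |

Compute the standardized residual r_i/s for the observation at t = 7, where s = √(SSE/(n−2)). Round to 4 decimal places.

t=5: Ŝ = 1.1 + 3.7·5 = 19.6; r = 19.1 − 19.6 = -0.5
t=7: Ŝ = 1.1 + 3.7·7 = 27; r = 28.5 − 27 = 1.5
t=9: Ŝ = 1.1 + 3.7·9 = 34.4; r = 32.9 − 34.4 = -1.5
t=11: Ŝ = 1.1 + 3.7·11 = 41.8; r = 42.3 − 41.8 = 0.5
SSE = 0.25 + 2.25 + 2.25 + 0.25 = 5
s = √(5/2) = 1.58114
r/s = 1.5 / 1.58114 = 0.9487

0.9487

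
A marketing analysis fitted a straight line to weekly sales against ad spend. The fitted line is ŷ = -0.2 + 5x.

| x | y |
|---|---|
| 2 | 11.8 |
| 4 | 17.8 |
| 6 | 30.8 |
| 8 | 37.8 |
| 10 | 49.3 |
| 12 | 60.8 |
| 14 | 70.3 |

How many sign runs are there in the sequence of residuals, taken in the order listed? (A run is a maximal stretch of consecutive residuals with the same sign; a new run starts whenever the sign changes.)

x=2: ŷ = -0.2 + 5·2 = 9.8; r = 11.8 − 9.8 = 2
x=4: ŷ = -0.2 + 5·4 = 19.8; r = 17.8 − 19.8 = -2
x=6: ŷ = -0.2 + 5·6 = 29.8; r = 30.8 − 29.8 = 1
x=8: ŷ = -0.2 + 5·8 = 39.8; r = 37.8 − 39.8 = -2
x=10: ŷ = -0.2 + 5·10 = 49.8; r = 49.3 − 49.8 = -0.5
x=12: ŷ = -0.2 + 5·12 = 59.8; r = 60.8 − 59.8 = 1
x=14: ŷ = -0.2 + 5·14 = 69.8; r = 70.3 − 69.8 = 0.5
Signs: + − + − − + +
Runs: +×1, −×1, +×1, −×2, +×2 → 5

5 runs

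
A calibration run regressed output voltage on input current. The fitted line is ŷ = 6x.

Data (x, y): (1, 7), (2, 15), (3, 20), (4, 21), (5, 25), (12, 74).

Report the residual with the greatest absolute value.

e = -5

x=1: ŷ = 6·1 = 6; e = 7 − 6 = 1
x=2: ŷ = 6·2 = 12; e = 15 − 12 = 3
x=3: ŷ = 6·3 = 18; e = 20 − 18 = 2
x=4: ŷ = 6·4 = 24; e = 21 − 24 = -3
x=5: ŷ = 6·5 = 30; e = 25 − 30 = -5
x=12: ŷ = 6·12 = 72; e = 74 − 72 = 2
Largest |e| is 5 at x = 5, residual -5.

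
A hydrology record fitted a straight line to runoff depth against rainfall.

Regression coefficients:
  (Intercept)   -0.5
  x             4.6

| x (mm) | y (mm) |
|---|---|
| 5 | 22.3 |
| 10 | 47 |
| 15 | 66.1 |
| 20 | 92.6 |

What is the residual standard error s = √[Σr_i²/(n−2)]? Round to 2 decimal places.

s = 2.15

x=5: ŷ = -0.5 + 4.6·5 = 22.5; r = 22.3 − 22.5 = -0.2
x=10: ŷ = -0.5 + 4.6·10 = 45.5; r = 47 − 45.5 = 1.5
x=15: ŷ = -0.5 + 4.6·15 = 68.5; r = 66.1 − 68.5 = -2.4
x=20: ŷ = -0.5 + 4.6·20 = 91.5; r = 92.6 − 91.5 = 1.1
SSE = 0.04 + 2.25 + 5.76 + 1.21 = 9.26
s = √(9.26/2) = √4.63 ≈ 2.15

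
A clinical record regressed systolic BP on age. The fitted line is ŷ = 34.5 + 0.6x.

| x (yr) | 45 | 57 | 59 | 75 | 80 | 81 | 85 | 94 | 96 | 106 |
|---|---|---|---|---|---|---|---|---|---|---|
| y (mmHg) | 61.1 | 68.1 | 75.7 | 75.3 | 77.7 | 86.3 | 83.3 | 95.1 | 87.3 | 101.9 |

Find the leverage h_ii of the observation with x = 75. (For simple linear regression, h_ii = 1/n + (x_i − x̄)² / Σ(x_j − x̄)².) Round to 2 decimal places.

h = 0.10

x̄ = (45 + 57 + 59 + 75 + 80 + 81 + 85 + 94 + 96 + 106)/10 = 77.8
Σ(x − x̄)² = 1075.84 + 432.64 + 353.44 + 7.84 + 4.84 + 10.24 + 51.84 + 262.44 + 331.24 + 795.24 = 3325.6
h = 1/10 + (-2.8)²/3325.6 = 0.1 + 0.00235747 = 0.10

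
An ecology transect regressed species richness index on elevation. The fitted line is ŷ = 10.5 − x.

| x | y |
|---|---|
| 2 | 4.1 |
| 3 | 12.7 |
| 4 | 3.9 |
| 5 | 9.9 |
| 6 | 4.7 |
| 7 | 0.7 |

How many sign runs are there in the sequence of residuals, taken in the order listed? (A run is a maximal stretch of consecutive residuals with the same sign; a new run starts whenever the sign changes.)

5 runs

x=2: ŷ = 10.5 − 2 = 8.5; r = 4.1 − 8.5 = -4.4
x=3: ŷ = 10.5 − 3 = 7.5; r = 12.7 − 7.5 = 5.2
x=4: ŷ = 10.5 − 4 = 6.5; r = 3.9 − 6.5 = -2.6
x=5: ŷ = 10.5 − 5 = 5.5; r = 9.9 − 5.5 = 4.4
x=6: ŷ = 10.5 − 6 = 4.5; r = 4.7 − 4.5 = 0.2
x=7: ŷ = 10.5 − 7 = 3.5; r = 0.7 − 3.5 = -2.8
Signs: − + − + + −
Runs: −×1, +×1, −×1, +×2, −×1 → 5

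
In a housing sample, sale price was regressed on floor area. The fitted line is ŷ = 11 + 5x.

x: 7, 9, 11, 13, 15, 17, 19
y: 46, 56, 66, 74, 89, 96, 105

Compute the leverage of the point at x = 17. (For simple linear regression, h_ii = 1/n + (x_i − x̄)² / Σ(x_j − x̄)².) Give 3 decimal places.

h = 0.286

x̄ = (7 + 9 + 11 + 13 + 15 + 17 + 19)/7 = 13
Σ(x − x̄)² = 36 + 16 + 4 + 0 + 4 + 16 + 36 = 112
h = 1/7 + (4)²/112 = 0.142857 + 0.142857 = 0.286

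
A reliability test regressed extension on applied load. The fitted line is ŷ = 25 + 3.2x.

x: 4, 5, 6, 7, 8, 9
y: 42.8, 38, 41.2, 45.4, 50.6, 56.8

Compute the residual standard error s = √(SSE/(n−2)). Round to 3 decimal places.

x=4: ŷ = 25 + 3.2·4 = 37.8; r = 42.8 − 37.8 = 5
x=5: ŷ = 25 + 3.2·5 = 41; r = 38 − 41 = -3
x=6: ŷ = 25 + 3.2·6 = 44.2; r = 41.2 − 44.2 = -3
x=7: ŷ = 25 + 3.2·7 = 47.4; r = 45.4 − 47.4 = -2
x=8: ŷ = 25 + 3.2·8 = 50.6; r = 50.6 − 50.6 = 0
x=9: ŷ = 25 + 3.2·9 = 53.8; r = 56.8 − 53.8 = 3
SSE = 25 + 9 + 9 + 4 + 0 + 9 = 56
s = √(56/4) = √14 ≈ 3.742

s = 3.742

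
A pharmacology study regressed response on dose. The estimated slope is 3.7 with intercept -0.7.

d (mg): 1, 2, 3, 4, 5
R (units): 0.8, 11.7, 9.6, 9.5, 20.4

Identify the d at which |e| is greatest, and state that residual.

d=1: R̂ = -0.7 + 3.7·1 = 3; e = 0.8 − 3 = -2.2
d=2: R̂ = -0.7 + 3.7·2 = 6.7; e = 11.7 − 6.7 = 5
d=3: R̂ = -0.7 + 3.7·3 = 10.4; e = 9.6 − 10.4 = -0.8
d=4: R̂ = -0.7 + 3.7·4 = 14.1; e = 9.5 − 14.1 = -4.6
d=5: R̂ = -0.7 + 3.7·5 = 17.8; e = 20.4 − 17.8 = 2.6
Largest |e| is 5 at d = 2, residual 5.

d = 2, e = 5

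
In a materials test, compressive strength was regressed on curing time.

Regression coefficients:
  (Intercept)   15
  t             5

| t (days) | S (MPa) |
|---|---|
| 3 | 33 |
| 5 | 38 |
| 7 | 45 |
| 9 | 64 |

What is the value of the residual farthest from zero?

r = -5

t=3: ŷ = 15 + 5·3 = 30; r = 33 − 30 = 3
t=5: ŷ = 15 + 5·5 = 40; r = 38 − 40 = -2
t=7: ŷ = 15 + 5·7 = 50; r = 45 − 50 = -5
t=9: ŷ = 15 + 5·9 = 60; r = 64 − 60 = 4
Largest |r| is 5 at t = 7, residual -5.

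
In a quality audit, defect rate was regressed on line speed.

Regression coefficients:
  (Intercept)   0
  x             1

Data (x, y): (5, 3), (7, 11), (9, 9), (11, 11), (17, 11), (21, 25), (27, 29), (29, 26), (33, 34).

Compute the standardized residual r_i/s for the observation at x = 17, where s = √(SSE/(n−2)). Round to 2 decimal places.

-1.71

x=5: ŷ = 5 = 5; r = 3 − 5 = -2
x=7: ŷ = 7 = 7; r = 11 − 7 = 4
x=9: ŷ = 9 = 9; r = 9 − 9 = 0
x=11: ŷ = 11 = 11; r = 11 − 11 = 0
x=17: ŷ = 17 = 17; r = 11 − 17 = -6
x=21: ŷ = 21 = 21; r = 25 − 21 = 4
x=27: ŷ = 27 = 27; r = 29 − 27 = 2
x=29: ŷ = 29 = 29; r = 26 − 29 = -3
x=33: ŷ = 33 = 33; r = 34 − 33 = 1
SSE = 4 + 16 + 0 + 0 + 36 + 16 + 4 + 9 + 1 = 86
s = √(86/7) = 3.5051
r/s = -6 / 3.5051 = -1.71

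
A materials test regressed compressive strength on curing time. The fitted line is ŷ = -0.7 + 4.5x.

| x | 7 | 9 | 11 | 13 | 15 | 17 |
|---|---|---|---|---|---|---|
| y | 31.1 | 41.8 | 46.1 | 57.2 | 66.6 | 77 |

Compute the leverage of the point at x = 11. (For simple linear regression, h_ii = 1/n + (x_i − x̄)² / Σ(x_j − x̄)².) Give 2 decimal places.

x̄ = (7 + 9 + 11 + 13 + 15 + 17)/6 = 12
Σ(x − x̄)² = 25 + 9 + 1 + 1 + 9 + 25 = 70
h = 1/6 + (-1)²/70 = 0.166667 + 0.0142857 = 0.18

h = 0.18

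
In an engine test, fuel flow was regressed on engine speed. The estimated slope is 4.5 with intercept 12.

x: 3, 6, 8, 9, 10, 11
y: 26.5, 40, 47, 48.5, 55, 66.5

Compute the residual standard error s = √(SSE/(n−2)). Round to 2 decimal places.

x=3: ŷ = 12 + 4.5·3 = 25.5; r = 26.5 − 25.5 = 1
x=6: ŷ = 12 + 4.5·6 = 39; r = 40 − 39 = 1
x=8: ŷ = 12 + 4.5·8 = 48; r = 47 − 48 = -1
x=9: ŷ = 12 + 4.5·9 = 52.5; r = 48.5 − 52.5 = -4
x=10: ŷ = 12 + 4.5·10 = 57; r = 55 − 57 = -2
x=11: ŷ = 12 + 4.5·11 = 61.5; r = 66.5 − 61.5 = 5
SSE = 1 + 1 + 1 + 16 + 4 + 25 = 48
s = √(48/4) = √12 ≈ 3.46

s = 3.46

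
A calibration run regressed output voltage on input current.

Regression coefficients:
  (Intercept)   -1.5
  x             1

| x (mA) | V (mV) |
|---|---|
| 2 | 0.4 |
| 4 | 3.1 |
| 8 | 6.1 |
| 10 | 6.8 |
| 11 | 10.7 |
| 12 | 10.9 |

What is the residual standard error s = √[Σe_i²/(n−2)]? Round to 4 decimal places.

s = 1.1203

x=2: V̂ = -1.5 + 2 = 0.5; e = 0.4 − 0.5 = -0.1
x=4: V̂ = -1.5 + 4 = 2.5; e = 3.1 − 2.5 = 0.6
x=8: V̂ = -1.5 + 8 = 6.5; e = 6.1 − 6.5 = -0.4
x=10: V̂ = -1.5 + 10 = 8.5; e = 6.8 − 8.5 = -1.7
x=11: V̂ = -1.5 + 11 = 9.5; e = 10.7 − 9.5 = 1.2
x=12: V̂ = -1.5 + 12 = 10.5; e = 10.9 − 10.5 = 0.4
SSE = 0.01 + 0.36 + 0.16 + 2.89 + 1.44 + 0.16 = 5.02
s = √(5.02/4) = √1.255 ≈ 1.1203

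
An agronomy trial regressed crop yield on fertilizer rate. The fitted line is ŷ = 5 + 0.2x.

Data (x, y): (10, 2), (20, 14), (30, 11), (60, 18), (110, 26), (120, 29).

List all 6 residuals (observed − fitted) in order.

-5, 5, 0, 1, -1, 0

x=10: ŷ = 5 + 0.2·10 = 7; r = 2 − 7 = -5
x=20: ŷ = 5 + 0.2·20 = 9; r = 14 − 9 = 5
x=30: ŷ = 5 + 0.2·30 = 11; r = 11 − 11 = 0
x=60: ŷ = 5 + 0.2·60 = 17; r = 18 − 17 = 1
x=110: ŷ = 5 + 0.2·110 = 27; r = 26 − 27 = -1
x=120: ŷ = 5 + 0.2·120 = 29; r = 29 − 29 = 0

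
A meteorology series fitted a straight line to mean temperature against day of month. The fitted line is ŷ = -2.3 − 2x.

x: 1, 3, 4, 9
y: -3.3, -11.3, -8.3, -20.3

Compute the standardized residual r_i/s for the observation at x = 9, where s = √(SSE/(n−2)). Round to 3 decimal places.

0.000

x=1: ŷ = -2.3 − 2·1 = -4.3; r = -3.3 − (-4.3) = 1
x=3: ŷ = -2.3 − 2·3 = -8.3; r = -11.3 − (-8.3) = -3
x=4: ŷ = -2.3 − 2·4 = -10.3; r = -8.3 − (-10.3) = 2
x=9: ŷ = -2.3 − 2·9 = -20.3; r = -20.3 − (-20.3) = 0
SSE = 1 + 9 + 4 + 0 = 14
s = √(14/2) = 2.64575
r/s = 0 / 2.64575 = 0.000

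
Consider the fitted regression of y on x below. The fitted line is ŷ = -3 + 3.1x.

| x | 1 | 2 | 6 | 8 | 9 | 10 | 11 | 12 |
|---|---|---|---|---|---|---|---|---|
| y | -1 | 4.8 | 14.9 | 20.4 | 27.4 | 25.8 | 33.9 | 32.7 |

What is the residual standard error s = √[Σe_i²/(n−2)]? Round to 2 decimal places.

x=1: ŷ = -3 + 3.1·1 = 0.1; e = -1 − 0.1 = -1.1
x=2: ŷ = -3 + 3.1·2 = 3.2; e = 4.8 − 3.2 = 1.6
x=6: ŷ = -3 + 3.1·6 = 15.6; e = 14.9 − 15.6 = -0.7
x=8: ŷ = -3 + 3.1·8 = 21.8; e = 20.4 − 21.8 = -1.4
x=9: ŷ = -3 + 3.1·9 = 24.9; e = 27.4 − 24.9 = 2.5
x=10: ŷ = -3 + 3.1·10 = 28; e = 25.8 − 28 = -2.2
x=11: ŷ = -3 + 3.1·11 = 31.1; e = 33.9 − 31.1 = 2.8
x=12: ŷ = -3 + 3.1·12 = 34.2; e = 32.7 − 34.2 = -1.5
SSE = 1.21 + 2.56 + 0.49 + 1.96 + 6.25 + 4.84 + 7.84 + 2.25 = 27.4
s = √(27.4/6) = √4.56667 ≈ 2.14

s = 2.14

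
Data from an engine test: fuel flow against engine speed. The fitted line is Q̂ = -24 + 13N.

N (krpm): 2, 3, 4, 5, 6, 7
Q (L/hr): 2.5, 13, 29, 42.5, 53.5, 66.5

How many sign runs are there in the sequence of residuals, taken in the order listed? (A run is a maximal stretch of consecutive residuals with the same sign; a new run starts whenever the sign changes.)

4 runs

N=2: Q̂ = -24 + 13·2 = 2; r = 2.5 − 2 = 0.5
N=3: Q̂ = -24 + 13·3 = 15; r = 13 − 15 = -2
N=4: Q̂ = -24 + 13·4 = 28; r = 29 − 28 = 1
N=5: Q̂ = -24 + 13·5 = 41; r = 42.5 − 41 = 1.5
N=6: Q̂ = -24 + 13·6 = 54; r = 53.5 − 54 = -0.5
N=7: Q̂ = -24 + 13·7 = 67; r = 66.5 − 67 = -0.5
Signs: + − + + − −
Runs: +×1, −×1, +×2, −×2 → 4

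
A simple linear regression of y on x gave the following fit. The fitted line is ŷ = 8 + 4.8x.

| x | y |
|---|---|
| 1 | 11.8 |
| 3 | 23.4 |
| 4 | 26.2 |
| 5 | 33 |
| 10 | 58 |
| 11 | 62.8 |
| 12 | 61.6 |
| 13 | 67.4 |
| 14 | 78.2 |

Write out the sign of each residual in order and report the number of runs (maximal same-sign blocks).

6 runs

x=1: ŷ = 8 + 4.8·1 = 12.8; r = 11.8 − 12.8 = -1
x=3: ŷ = 8 + 4.8·3 = 22.4; r = 23.4 − 22.4 = 1
x=4: ŷ = 8 + 4.8·4 = 27.2; r = 26.2 − 27.2 = -1
x=5: ŷ = 8 + 4.8·5 = 32; r = 33 − 32 = 1
x=10: ŷ = 8 + 4.8·10 = 56; r = 58 − 56 = 2
x=11: ŷ = 8 + 4.8·11 = 60.8; r = 62.8 − 60.8 = 2
x=12: ŷ = 8 + 4.8·12 = 65.6; r = 61.6 − 65.6 = -4
x=13: ŷ = 8 + 4.8·13 = 70.4; r = 67.4 − 70.4 = -3
x=14: ŷ = 8 + 4.8·14 = 75.2; r = 78.2 − 75.2 = 3
Signs: − + − + + + − − +
Runs: −×1, +×1, −×1, +×3, −×2, +×1 → 6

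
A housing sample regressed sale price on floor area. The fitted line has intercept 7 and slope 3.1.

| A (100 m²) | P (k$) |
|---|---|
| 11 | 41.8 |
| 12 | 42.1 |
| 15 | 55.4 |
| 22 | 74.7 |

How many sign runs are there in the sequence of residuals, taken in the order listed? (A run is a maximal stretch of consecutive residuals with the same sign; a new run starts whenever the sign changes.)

A=11: ŷ = 7 + 3.1·11 = 41.1; e = 41.8 − 41.1 = 0.7
A=12: ŷ = 7 + 3.1·12 = 44.2; e = 42.1 − 44.2 = -2.1
A=15: ŷ = 7 + 3.1·15 = 53.5; e = 55.4 − 53.5 = 1.9
A=22: ŷ = 7 + 3.1·22 = 75.2; e = 74.7 − 75.2 = -0.5
Signs: + − + −
Runs: +×1, −×1, +×1, −×1 → 4

4 runs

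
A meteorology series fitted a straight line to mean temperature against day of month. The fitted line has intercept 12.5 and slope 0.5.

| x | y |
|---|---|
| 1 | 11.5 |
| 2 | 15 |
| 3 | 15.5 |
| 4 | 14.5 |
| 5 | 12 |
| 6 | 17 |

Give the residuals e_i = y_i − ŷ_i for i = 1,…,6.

-1.5, 1.5, 1.5, 0, -3, 1.5

x=1: ŷ = 12.5 + 0.5·1 = 13; e = 11.5 − 13 = -1.5
x=2: ŷ = 12.5 + 0.5·2 = 13.5; e = 15 − 13.5 = 1.5
x=3: ŷ = 12.5 + 0.5·3 = 14; e = 15.5 − 14 = 1.5
x=4: ŷ = 12.5 + 0.5·4 = 14.5; e = 14.5 − 14.5 = 0
x=5: ŷ = 12.5 + 0.5·5 = 15; e = 12 − 15 = -3
x=6: ŷ = 12.5 + 0.5·6 = 15.5; e = 17 − 15.5 = 1.5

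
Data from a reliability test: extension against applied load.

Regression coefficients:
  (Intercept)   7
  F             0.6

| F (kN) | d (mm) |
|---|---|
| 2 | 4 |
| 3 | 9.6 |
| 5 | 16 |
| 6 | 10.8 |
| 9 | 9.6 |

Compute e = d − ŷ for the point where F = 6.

e = 0.2

ŷ = 7 + 0.6·6 = 10.6
e = 10.8 − 10.6 = 0.2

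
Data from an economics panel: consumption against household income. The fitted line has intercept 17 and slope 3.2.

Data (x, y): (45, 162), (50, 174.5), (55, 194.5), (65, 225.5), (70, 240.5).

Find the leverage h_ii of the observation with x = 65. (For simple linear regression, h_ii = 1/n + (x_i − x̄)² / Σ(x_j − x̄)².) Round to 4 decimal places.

h = 0.3488

x̄ = (45 + 50 + 55 + 65 + 70)/5 = 57
Σ(x − x̄)² = 144 + 49 + 4 + 64 + 169 = 430
h = 1/5 + (8)²/430 = 0.2 + 0.148837 = 0.3488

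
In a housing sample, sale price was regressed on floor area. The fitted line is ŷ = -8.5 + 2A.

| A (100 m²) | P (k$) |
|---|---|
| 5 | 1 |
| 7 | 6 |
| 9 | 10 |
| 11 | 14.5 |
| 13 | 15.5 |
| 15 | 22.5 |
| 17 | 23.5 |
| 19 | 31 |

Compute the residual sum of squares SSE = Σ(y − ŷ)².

A=5: ŷ = -8.5 + 2·5 = 1.5; e = 1 − 1.5 = -0.5
A=7: ŷ = -8.5 + 2·7 = 5.5; e = 6 − 5.5 = 0.5
A=9: ŷ = -8.5 + 2·9 = 9.5; e = 10 − 9.5 = 0.5
A=11: ŷ = -8.5 + 2·11 = 13.5; e = 14.5 − 13.5 = 1
A=13: ŷ = -8.5 + 2·13 = 17.5; e = 15.5 − 17.5 = -2
A=15: ŷ = -8.5 + 2·15 = 21.5; e = 22.5 − 21.5 = 1
A=17: ŷ = -8.5 + 2·17 = 25.5; e = 23.5 − 25.5 = -2
A=19: ŷ = -8.5 + 2·19 = 29.5; e = 31 − 29.5 = 1.5
SSE = 0.25 + 0.25 + 0.25 + 1 + 4 + 1 + 4 + 2.25 = 13

SSE = 13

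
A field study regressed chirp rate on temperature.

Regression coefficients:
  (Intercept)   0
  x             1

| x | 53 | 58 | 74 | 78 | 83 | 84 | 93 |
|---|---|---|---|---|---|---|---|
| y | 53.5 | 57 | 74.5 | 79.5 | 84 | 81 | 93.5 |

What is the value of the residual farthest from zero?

e = -3

x=53: ŷ = 53 = 53; e = 53.5 − 53 = 0.5
x=58: ŷ = 58 = 58; e = 57 − 58 = -1
x=74: ŷ = 74 = 74; e = 74.5 − 74 = 0.5
x=78: ŷ = 78 = 78; e = 79.5 − 78 = 1.5
x=83: ŷ = 83 = 83; e = 84 − 83 = 1
x=84: ŷ = 84 = 84; e = 81 − 84 = -3
x=93: ŷ = 93 = 93; e = 93.5 − 93 = 0.5
Largest |e| is 3 at x = 84, residual -3.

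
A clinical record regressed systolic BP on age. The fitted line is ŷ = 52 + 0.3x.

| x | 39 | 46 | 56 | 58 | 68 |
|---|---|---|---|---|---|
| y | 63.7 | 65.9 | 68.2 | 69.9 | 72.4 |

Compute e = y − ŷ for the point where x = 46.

ŷ = 52 + 0.3·46 = 65.8
e = 65.9 − 65.8 = 0.1

e = 0.1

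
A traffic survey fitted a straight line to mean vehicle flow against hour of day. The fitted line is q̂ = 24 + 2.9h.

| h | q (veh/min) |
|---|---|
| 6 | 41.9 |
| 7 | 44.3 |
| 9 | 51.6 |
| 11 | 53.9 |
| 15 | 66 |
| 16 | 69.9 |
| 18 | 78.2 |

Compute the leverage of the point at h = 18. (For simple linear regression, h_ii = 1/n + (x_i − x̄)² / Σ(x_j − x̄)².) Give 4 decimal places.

h̄ = (6 + 7 + 9 + 11 + 15 + 16 + 18)/7 = 11.7143
Σ(h − h̄)² = 32.6531 + 22.2245 + 7.36735 + 0.510204 + 10.7959 + 18.3673 + 39.5102 = 131.429
h = 1/7 + (6.28571)²/131.429 = 0.142857 + 0.300621 = 0.4435

h = 0.4435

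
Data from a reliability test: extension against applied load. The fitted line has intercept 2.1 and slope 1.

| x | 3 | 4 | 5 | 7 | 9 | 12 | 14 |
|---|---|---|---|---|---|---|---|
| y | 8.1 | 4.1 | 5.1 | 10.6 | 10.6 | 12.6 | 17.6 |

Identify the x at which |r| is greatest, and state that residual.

x = 3, r = 3

x=3: ŷ = 2.1 + 3 = 5.1; r = 8.1 − 5.1 = 3
x=4: ŷ = 2.1 + 4 = 6.1; r = 4.1 − 6.1 = -2
x=5: ŷ = 2.1 + 5 = 7.1; r = 5.1 − 7.1 = -2
x=7: ŷ = 2.1 + 7 = 9.1; r = 10.6 − 9.1 = 1.5
x=9: ŷ = 2.1 + 9 = 11.1; r = 10.6 − 11.1 = -0.5
x=12: ŷ = 2.1 + 12 = 14.1; r = 12.6 − 14.1 = -1.5
x=14: ŷ = 2.1 + 14 = 16.1; r = 17.6 − 16.1 = 1.5
Largest |r| is 3 at x = 3, residual 3.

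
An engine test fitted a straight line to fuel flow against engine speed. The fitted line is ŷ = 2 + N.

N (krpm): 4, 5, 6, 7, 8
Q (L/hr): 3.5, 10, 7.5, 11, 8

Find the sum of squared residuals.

N=4: ŷ = 2 + 4 = 6; r = 3.5 − 6 = -2.5
N=5: ŷ = 2 + 5 = 7; r = 10 − 7 = 3
N=6: ŷ = 2 + 6 = 8; r = 7.5 − 8 = -0.5
N=7: ŷ = 2 + 7 = 9; r = 11 − 9 = 2
N=8: ŷ = 2 + 8 = 10; r = 8 − 10 = -2
SSE = 6.25 + 9 + 0.25 + 4 + 4 = 23.5

SSE = 23.5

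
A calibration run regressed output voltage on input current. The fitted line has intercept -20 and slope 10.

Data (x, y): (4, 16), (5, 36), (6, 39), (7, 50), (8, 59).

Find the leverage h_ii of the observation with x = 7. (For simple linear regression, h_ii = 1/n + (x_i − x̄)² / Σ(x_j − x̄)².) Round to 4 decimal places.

x̄ = (4 + 5 + 6 + 7 + 8)/5 = 6
Σ(x − x̄)² = 4 + 1 + 0 + 1 + 4 = 10
h = 1/5 + (1)²/10 = 0.2 + 0.1 = 0.3000

h = 0.3000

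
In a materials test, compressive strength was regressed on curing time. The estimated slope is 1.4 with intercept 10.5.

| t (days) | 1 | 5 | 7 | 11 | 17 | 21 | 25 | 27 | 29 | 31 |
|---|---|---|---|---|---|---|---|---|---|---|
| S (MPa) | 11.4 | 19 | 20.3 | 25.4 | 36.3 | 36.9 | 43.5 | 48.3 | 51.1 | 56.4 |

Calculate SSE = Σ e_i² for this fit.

t=1: Ŝ = 10.5 + 1.4·1 = 11.9; e = 11.4 − 11.9 = -0.5
t=5: Ŝ = 10.5 + 1.4·5 = 17.5; e = 19 − 17.5 = 1.5
t=7: Ŝ = 10.5 + 1.4·7 = 20.3; e = 20.3 − 20.3 = 0
t=11: Ŝ = 10.5 + 1.4·11 = 25.9; e = 25.4 − 25.9 = -0.5
t=17: Ŝ = 10.5 + 1.4·17 = 34.3; e = 36.3 − 34.3 = 2
t=21: Ŝ = 10.5 + 1.4·21 = 39.9; e = 36.9 − 39.9 = -3
t=25: Ŝ = 10.5 + 1.4·25 = 45.5; e = 43.5 − 45.5 = -2
t=27: Ŝ = 10.5 + 1.4·27 = 48.3; e = 48.3 − 48.3 = 0
t=29: Ŝ = 10.5 + 1.4·29 = 51.1; e = 51.1 − 51.1 = 0
t=31: Ŝ = 10.5 + 1.4·31 = 53.9; e = 56.4 − 53.9 = 2.5
SSE = 0.25 + 2.25 + 0 + 0.25 + 4 + 9 + 4 + 0 + 0 + 6.25 = 26

SSE = 26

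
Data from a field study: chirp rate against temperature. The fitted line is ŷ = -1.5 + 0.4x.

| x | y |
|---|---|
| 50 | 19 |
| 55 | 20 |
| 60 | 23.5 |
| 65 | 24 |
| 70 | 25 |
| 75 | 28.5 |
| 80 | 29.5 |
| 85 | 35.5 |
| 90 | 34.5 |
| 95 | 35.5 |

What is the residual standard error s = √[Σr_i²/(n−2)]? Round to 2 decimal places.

x=50: ŷ = -1.5 + 0.4·50 = 18.5; r = 19 − 18.5 = 0.5
x=55: ŷ = -1.5 + 0.4·55 = 20.5; r = 20 − 20.5 = -0.5
x=60: ŷ = -1.5 + 0.4·60 = 22.5; r = 23.5 − 22.5 = 1
x=65: ŷ = -1.5 + 0.4·65 = 24.5; r = 24 − 24.5 = -0.5
x=70: ŷ = -1.5 + 0.4·70 = 26.5; r = 25 − 26.5 = -1.5
x=75: ŷ = -1.5 + 0.4·75 = 28.5; r = 28.5 − 28.5 = 0
x=80: ŷ = -1.5 + 0.4·80 = 30.5; r = 29.5 − 30.5 = -1
x=85: ŷ = -1.5 + 0.4·85 = 32.5; r = 35.5 − 32.5 = 3
x=90: ŷ = -1.5 + 0.4·90 = 34.5; r = 34.5 − 34.5 = 0
x=95: ŷ = -1.5 + 0.4·95 = 36.5; r = 35.5 − 36.5 = -1
SSE = 0.25 + 0.25 + 1 + 0.25 + 2.25 + 0 + 1 + 9 + 0 + 1 = 15
s = √(15/8) = √1.875 ≈ 1.37

s = 1.37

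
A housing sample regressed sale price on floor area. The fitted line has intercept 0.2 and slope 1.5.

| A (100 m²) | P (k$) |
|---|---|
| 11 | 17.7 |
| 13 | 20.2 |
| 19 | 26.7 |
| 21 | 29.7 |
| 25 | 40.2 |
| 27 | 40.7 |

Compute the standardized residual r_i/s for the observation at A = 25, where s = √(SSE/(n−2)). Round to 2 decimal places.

1.27

A=11: ŷ = 0.2 + 1.5·11 = 16.7; r = 17.7 − 16.7 = 1
A=13: ŷ = 0.2 + 1.5·13 = 19.7; r = 20.2 − 19.7 = 0.5
A=19: ŷ = 0.2 + 1.5·19 = 28.7; r = 26.7 − 28.7 = -2
A=21: ŷ = 0.2 + 1.5·21 = 31.7; r = 29.7 − 31.7 = -2
A=25: ŷ = 0.2 + 1.5·25 = 37.7; r = 40.2 − 37.7 = 2.5
A=27: ŷ = 0.2 + 1.5·27 = 40.7; r = 40.7 − 40.7 = 0
SSE = 1 + 0.25 + 4 + 4 + 6.25 + 0 = 15.5
s = √(15.5/4) = 1.9685
r/s = 2.5 / 1.9685 = 1.27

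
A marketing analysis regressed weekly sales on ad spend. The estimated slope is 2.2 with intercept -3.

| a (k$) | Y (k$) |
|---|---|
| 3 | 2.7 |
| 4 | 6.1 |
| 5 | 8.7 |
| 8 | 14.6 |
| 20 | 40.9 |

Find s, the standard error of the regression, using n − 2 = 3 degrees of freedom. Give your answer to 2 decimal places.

a=3: Ŷ = -3 + 2.2·3 = 3.6; r = 2.7 − 3.6 = -0.9
a=4: Ŷ = -3 + 2.2·4 = 5.8; r = 6.1 − 5.8 = 0.3
a=5: Ŷ = -3 + 2.2·5 = 8; r = 8.7 − 8 = 0.7
a=8: Ŷ = -3 + 2.2·8 = 14.6; r = 14.6 − 14.6 = 0
a=20: Ŷ = -3 + 2.2·20 = 41; r = 40.9 − 41 = -0.1
SSE = 0.81 + 0.09 + 0.49 + 0 + 0.01 = 1.4
s = √(1.4/3) = √0.466667 ≈ 0.68

s = 0.68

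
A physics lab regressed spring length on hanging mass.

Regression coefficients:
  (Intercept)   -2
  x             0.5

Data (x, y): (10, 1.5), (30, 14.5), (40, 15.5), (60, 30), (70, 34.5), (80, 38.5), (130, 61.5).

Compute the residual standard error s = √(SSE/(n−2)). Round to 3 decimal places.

s = 1.975

x=10: ŷ = -2 + 0.5·10 = 3; e = 1.5 − 3 = -1.5
x=30: ŷ = -2 + 0.5·30 = 13; e = 14.5 − 13 = 1.5
x=40: ŷ = -2 + 0.5·40 = 18; e = 15.5 − 18 = -2.5
x=60: ŷ = -2 + 0.5·60 = 28; e = 30 − 28 = 2
x=70: ŷ = -2 + 0.5·70 = 33; e = 34.5 − 33 = 1.5
x=80: ŷ = -2 + 0.5·80 = 38; e = 38.5 − 38 = 0.5
x=130: ŷ = -2 + 0.5·130 = 63; e = 61.5 − 63 = -1.5
SSE = 2.25 + 2.25 + 6.25 + 4 + 2.25 + 0.25 + 2.25 = 19.5
s = √(19.5/5) = √3.9 ≈ 1.975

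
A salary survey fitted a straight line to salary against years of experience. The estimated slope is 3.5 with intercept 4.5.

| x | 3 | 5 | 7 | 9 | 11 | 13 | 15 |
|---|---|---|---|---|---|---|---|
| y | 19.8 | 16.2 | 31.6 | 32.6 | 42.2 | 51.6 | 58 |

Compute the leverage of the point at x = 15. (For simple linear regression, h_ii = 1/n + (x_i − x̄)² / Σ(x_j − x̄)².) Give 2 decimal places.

h = 0.46

x̄ = (3 + 5 + 7 + 9 + 11 + 13 + 15)/7 = 9
Σ(x − x̄)² = 36 + 16 + 4 + 0 + 4 + 16 + 36 = 112
h = 1/7 + (6)²/112 = 0.142857 + 0.321429 = 0.46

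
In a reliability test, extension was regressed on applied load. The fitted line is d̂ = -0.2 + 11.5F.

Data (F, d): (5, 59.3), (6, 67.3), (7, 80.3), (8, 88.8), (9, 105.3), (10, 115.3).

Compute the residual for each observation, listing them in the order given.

2, -1.5, 0, -3, 2, 0.5

F=5: d̂ = -0.2 + 11.5·5 = 57.3; r = 59.3 − 57.3 = 2
F=6: d̂ = -0.2 + 11.5·6 = 68.8; r = 67.3 − 68.8 = -1.5
F=7: d̂ = -0.2 + 11.5·7 = 80.3; r = 80.3 − 80.3 = 0
F=8: d̂ = -0.2 + 11.5·8 = 91.8; r = 88.8 − 91.8 = -3
F=9: d̂ = -0.2 + 11.5·9 = 103.3; r = 105.3 − 103.3 = 2
F=10: d̂ = -0.2 + 11.5·10 = 114.8; r = 115.3 − 114.8 = 0.5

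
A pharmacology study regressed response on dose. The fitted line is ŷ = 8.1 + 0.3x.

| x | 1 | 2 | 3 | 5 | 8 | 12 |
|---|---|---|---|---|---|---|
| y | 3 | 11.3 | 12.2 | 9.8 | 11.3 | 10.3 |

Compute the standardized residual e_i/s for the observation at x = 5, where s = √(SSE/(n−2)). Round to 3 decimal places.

x=1: ŷ = 8.1 + 0.3·1 = 8.4; e = 3 − 8.4 = -5.4
x=2: ŷ = 8.1 + 0.3·2 = 8.7; e = 11.3 − 8.7 = 2.6
x=3: ŷ = 8.1 + 0.3·3 = 9; e = 12.2 − 9 = 3.2
x=5: ŷ = 8.1 + 0.3·5 = 9.6; e = 9.8 − 9.6 = 0.2
x=8: ŷ = 8.1 + 0.3·8 = 10.5; e = 11.3 − 10.5 = 0.8
x=12: ŷ = 8.1 + 0.3·12 = 11.7; e = 10.3 − 11.7 = -1.4
SSE = 29.16 + 6.76 + 10.24 + 0.04 + 0.64 + 1.96 = 48.8
s = √(48.8/4) = 3.49285
e/s = 0.2 / 3.49285 = 0.057

0.057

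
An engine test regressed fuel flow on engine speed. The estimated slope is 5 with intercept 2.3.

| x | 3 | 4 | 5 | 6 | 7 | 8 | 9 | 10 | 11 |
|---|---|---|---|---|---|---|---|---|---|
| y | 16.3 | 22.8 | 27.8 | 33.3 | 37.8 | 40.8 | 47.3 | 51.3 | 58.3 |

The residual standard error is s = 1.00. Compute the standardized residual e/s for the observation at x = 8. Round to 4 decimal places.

-1.5000

ŷ = 2.3 + 5·8 = 42.3
e = 40.8 − 42.3 = -1.5
e/s = -1.5 / 1.00 = -1.5000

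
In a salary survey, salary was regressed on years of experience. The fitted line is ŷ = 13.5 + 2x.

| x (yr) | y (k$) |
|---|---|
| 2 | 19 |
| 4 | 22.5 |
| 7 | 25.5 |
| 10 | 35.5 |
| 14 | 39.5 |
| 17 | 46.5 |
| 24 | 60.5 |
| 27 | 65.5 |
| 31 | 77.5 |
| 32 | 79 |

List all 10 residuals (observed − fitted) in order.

x=2: ŷ = 13.5 + 2·2 = 17.5; r = 19 − 17.5 = 1.5
x=4: ŷ = 13.5 + 2·4 = 21.5; r = 22.5 − 21.5 = 1
x=7: ŷ = 13.5 + 2·7 = 27.5; r = 25.5 − 27.5 = -2
x=10: ŷ = 13.5 + 2·10 = 33.5; r = 35.5 − 33.5 = 2
x=14: ŷ = 13.5 + 2·14 = 41.5; r = 39.5 − 41.5 = -2
x=17: ŷ = 13.5 + 2·17 = 47.5; r = 46.5 − 47.5 = -1
x=24: ŷ = 13.5 + 2·24 = 61.5; r = 60.5 − 61.5 = -1
x=27: ŷ = 13.5 + 2·27 = 67.5; r = 65.5 − 67.5 = -2
x=31: ŷ = 13.5 + 2·31 = 75.5; r = 77.5 − 75.5 = 2
x=32: ŷ = 13.5 + 2·32 = 77.5; r = 79 − 77.5 = 1.5

1.5, 1, -2, 2, -2, -1, -1, -2, 2, 1.5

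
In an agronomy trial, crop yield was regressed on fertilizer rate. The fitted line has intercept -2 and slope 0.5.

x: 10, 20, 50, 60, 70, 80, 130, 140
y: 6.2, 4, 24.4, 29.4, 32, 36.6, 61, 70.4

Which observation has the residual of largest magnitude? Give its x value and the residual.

x=10: ŷ = -2 + 0.5·10 = 3; r = 6.2 − 3 = 3.2
x=20: ŷ = -2 + 0.5·20 = 8; r = 4 − 8 = -4
x=50: ŷ = -2 + 0.5·50 = 23; r = 24.4 − 23 = 1.4
x=60: ŷ = -2 + 0.5·60 = 28; r = 29.4 − 28 = 1.4
x=70: ŷ = -2 + 0.5·70 = 33; r = 32 − 33 = -1
x=80: ŷ = -2 + 0.5·80 = 38; r = 36.6 − 38 = -1.4
x=130: ŷ = -2 + 0.5·130 = 63; r = 61 − 63 = -2
x=140: ŷ = -2 + 0.5·140 = 68; r = 70.4 − 68 = 2.4
Largest |r| is 4 at x = 20, residual -4.

x = 20, r = -4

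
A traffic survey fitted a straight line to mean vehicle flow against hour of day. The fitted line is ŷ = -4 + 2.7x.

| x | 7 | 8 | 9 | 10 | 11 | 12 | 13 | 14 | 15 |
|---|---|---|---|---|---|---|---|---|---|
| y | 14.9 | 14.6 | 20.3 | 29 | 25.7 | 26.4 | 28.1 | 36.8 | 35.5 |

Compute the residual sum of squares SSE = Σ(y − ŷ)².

x=7: ŷ = -4 + 2.7·7 = 14.9; r = 14.9 − 14.9 = 0
x=8: ŷ = -4 + 2.7·8 = 17.6; r = 14.6 − 17.6 = -3
x=9: ŷ = -4 + 2.7·9 = 20.3; r = 20.3 − 20.3 = 0
x=10: ŷ = -4 + 2.7·10 = 23; r = 29 − 23 = 6
x=11: ŷ = -4 + 2.7·11 = 25.7; r = 25.7 − 25.7 = 0
x=12: ŷ = -4 + 2.7·12 = 28.4; r = 26.4 − 28.4 = -2
x=13: ŷ = -4 + 2.7·13 = 31.1; r = 28.1 − 31.1 = -3
x=14: ŷ = -4 + 2.7·14 = 33.8; r = 36.8 − 33.8 = 3
x=15: ŷ = -4 + 2.7·15 = 36.5; r = 35.5 − 36.5 = -1
SSE = 0 + 9 + 0 + 36 + 0 + 4 + 9 + 9 + 1 = 68

SSE = 68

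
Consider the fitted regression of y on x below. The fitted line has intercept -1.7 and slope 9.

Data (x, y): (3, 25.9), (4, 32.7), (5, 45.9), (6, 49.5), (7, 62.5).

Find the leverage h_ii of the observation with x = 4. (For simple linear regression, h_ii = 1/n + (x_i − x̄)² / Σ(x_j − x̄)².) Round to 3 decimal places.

x̄ = (3 + 4 + 5 + 6 + 7)/5 = 5
Σ(x − x̄)² = 4 + 1 + 0 + 1 + 4 = 10
h = 1/5 + (-1)²/10 = 0.2 + 0.1 = 0.300

h = 0.300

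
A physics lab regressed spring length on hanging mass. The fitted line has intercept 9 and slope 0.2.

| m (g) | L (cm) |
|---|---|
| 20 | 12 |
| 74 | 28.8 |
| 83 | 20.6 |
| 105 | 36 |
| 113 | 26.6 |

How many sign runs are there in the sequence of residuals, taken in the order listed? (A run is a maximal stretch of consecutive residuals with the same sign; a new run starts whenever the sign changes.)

5 runs

m=20: L̂ = 9 + 0.2·20 = 13; e = 12 − 13 = -1
m=74: L̂ = 9 + 0.2·74 = 23.8; e = 28.8 − 23.8 = 5
m=83: L̂ = 9 + 0.2·83 = 25.6; e = 20.6 − 25.6 = -5
m=105: L̂ = 9 + 0.2·105 = 30; e = 36 − 30 = 6
m=113: L̂ = 9 + 0.2·113 = 31.6; e = 26.6 − 31.6 = -5
Signs: − + − + −
Runs: −×1, +×1, −×1, +×1, −×1 → 5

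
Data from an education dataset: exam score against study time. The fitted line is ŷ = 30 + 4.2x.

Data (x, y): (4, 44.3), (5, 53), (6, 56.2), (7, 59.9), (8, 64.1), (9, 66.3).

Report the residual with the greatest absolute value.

r = -2.5

x=4: ŷ = 30 + 4.2·4 = 46.8; r = 44.3 − 46.8 = -2.5
x=5: ŷ = 30 + 4.2·5 = 51; r = 53 − 51 = 2
x=6: ŷ = 30 + 4.2·6 = 55.2; r = 56.2 − 55.2 = 1
x=7: ŷ = 30 + 4.2·7 = 59.4; r = 59.9 − 59.4 = 0.5
x=8: ŷ = 30 + 4.2·8 = 63.6; r = 64.1 − 63.6 = 0.5
x=9: ŷ = 30 + 4.2·9 = 67.8; r = 66.3 − 67.8 = -1.5
Largest |r| is 2.5 at x = 4, residual -2.5.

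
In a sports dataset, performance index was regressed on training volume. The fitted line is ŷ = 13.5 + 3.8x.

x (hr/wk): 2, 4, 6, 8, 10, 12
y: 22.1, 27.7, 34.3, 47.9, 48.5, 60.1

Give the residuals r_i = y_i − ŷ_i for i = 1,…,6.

1, -1, -2, 4, -3, 1

x=2: ŷ = 13.5 + 3.8·2 = 21.1; r = 22.1 − 21.1 = 1
x=4: ŷ = 13.5 + 3.8·4 = 28.7; r = 27.7 − 28.7 = -1
x=6: ŷ = 13.5 + 3.8·6 = 36.3; r = 34.3 − 36.3 = -2
x=8: ŷ = 13.5 + 3.8·8 = 43.9; r = 47.9 − 43.9 = 4
x=10: ŷ = 13.5 + 3.8·10 = 51.5; r = 48.5 − 51.5 = -3
x=12: ŷ = 13.5 + 3.8·12 = 59.1; r = 60.1 − 59.1 = 1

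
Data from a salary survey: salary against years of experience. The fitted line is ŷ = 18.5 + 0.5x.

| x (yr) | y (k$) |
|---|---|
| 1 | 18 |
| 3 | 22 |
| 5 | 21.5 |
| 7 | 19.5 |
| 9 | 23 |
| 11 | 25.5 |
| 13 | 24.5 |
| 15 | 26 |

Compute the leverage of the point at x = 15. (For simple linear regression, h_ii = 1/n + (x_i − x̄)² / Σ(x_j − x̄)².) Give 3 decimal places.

x̄ = (1 + 3 + 5 + 7 + 9 + 11 + 13 + 15)/8 = 8
Σ(x − x̄)² = 49 + 25 + 9 + 1 + 1 + 9 + 25 + 49 = 168
h = 1/8 + (7)²/168 = 0.125 + 0.291667 = 0.417

h = 0.417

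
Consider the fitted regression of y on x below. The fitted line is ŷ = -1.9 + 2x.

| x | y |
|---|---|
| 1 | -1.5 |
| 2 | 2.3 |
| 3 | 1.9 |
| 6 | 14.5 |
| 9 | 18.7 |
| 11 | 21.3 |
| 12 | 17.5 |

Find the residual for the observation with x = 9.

ŷ = -1.9 + 2·9 = 16.1
r = 18.7 − 16.1 = 2.6

r = 2.6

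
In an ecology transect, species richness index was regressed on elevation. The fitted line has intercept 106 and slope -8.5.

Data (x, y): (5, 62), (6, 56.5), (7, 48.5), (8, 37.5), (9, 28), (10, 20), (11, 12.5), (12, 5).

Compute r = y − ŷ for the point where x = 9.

r = -1.5

ŷ = 106 − 8.5·9 = 29.5
r = 28 − 29.5 = -1.5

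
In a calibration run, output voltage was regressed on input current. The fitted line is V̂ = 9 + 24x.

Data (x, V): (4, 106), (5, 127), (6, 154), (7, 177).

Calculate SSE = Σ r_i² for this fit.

x=4: V̂ = 9 + 24·4 = 105; r = 106 − 105 = 1
x=5: V̂ = 9 + 24·5 = 129; r = 127 − 129 = -2
x=6: V̂ = 9 + 24·6 = 153; r = 154 − 153 = 1
x=7: V̂ = 9 + 24·7 = 177; r = 177 − 177 = 0
SSE = 1 + 4 + 1 + 0 = 6

SSE = 6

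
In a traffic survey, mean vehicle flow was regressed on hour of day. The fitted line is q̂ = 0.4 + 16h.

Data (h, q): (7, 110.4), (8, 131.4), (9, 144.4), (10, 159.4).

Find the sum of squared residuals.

h=7: q̂ = 0.4 + 16·7 = 112.4; e = 110.4 − 112.4 = -2
h=8: q̂ = 0.4 + 16·8 = 128.4; e = 131.4 − 128.4 = 3
h=9: q̂ = 0.4 + 16·9 = 144.4; e = 144.4 − 144.4 = 0
h=10: q̂ = 0.4 + 16·10 = 160.4; e = 159.4 − 160.4 = -1
SSE = 4 + 9 + 0 + 1 = 14

SSE = 14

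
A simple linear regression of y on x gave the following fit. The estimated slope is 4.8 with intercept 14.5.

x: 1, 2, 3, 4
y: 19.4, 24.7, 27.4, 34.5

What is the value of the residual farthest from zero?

r = -1.5

x=1: ŷ = 14.5 + 4.8·1 = 19.3; r = 19.4 − 19.3 = 0.1
x=2: ŷ = 14.5 + 4.8·2 = 24.1; r = 24.7 − 24.1 = 0.6
x=3: ŷ = 14.5 + 4.8·3 = 28.9; r = 27.4 − 28.9 = -1.5
x=4: ŷ = 14.5 + 4.8·4 = 33.7; r = 34.5 − 33.7 = 0.8
Largest |r| is 1.5 at x = 3, residual -1.5.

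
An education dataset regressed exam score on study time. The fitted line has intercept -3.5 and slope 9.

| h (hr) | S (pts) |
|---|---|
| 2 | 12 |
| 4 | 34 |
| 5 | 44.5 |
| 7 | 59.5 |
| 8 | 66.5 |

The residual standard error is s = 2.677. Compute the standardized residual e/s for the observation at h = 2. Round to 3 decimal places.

-0.934

ŷ = -3.5 + 9·2 = 14.5
e = 12 − 14.5 = -2.5
e/s = -2.5 / 2.677 = -0.934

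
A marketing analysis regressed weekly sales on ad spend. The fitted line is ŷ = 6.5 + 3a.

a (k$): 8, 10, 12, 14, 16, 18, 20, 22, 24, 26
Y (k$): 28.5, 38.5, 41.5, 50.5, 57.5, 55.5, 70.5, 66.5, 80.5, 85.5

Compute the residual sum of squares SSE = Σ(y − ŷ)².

SSE = 104

a=8: ŷ = 6.5 + 3·8 = 30.5; e = 28.5 − 30.5 = -2
a=10: ŷ = 6.5 + 3·10 = 36.5; e = 38.5 − 36.5 = 2
a=12: ŷ = 6.5 + 3·12 = 42.5; e = 41.5 − 42.5 = -1
a=14: ŷ = 6.5 + 3·14 = 48.5; e = 50.5 − 48.5 = 2
a=16: ŷ = 6.5 + 3·16 = 54.5; e = 57.5 − 54.5 = 3
a=18: ŷ = 6.5 + 3·18 = 60.5; e = 55.5 − 60.5 = -5
a=20: ŷ = 6.5 + 3·20 = 66.5; e = 70.5 − 66.5 = 4
a=22: ŷ = 6.5 + 3·22 = 72.5; e = 66.5 − 72.5 = -6
a=24: ŷ = 6.5 + 3·24 = 78.5; e = 80.5 − 78.5 = 2
a=26: ŷ = 6.5 + 3·26 = 84.5; e = 85.5 − 84.5 = 1
SSE = 4 + 4 + 1 + 4 + 9 + 25 + 16 + 36 + 4 + 1 = 104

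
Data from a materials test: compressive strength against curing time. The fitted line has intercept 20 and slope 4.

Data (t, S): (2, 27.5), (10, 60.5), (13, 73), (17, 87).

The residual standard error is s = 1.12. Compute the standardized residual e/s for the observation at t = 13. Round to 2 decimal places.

ŷ = 20 + 4·13 = 72
e = 73 − 72 = 1
e/s = 1 / 1.12 = 0.89

0.89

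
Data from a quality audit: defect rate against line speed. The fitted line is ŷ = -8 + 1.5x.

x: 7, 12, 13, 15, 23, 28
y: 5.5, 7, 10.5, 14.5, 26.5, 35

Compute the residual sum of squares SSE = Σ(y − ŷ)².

SSE = 20

x=7: ŷ = -8 + 1.5·7 = 2.5; r = 5.5 − 2.5 = 3
x=12: ŷ = -8 + 1.5·12 = 10; r = 7 − 10 = -3
x=13: ŷ = -8 + 1.5·13 = 11.5; r = 10.5 − 11.5 = -1
x=15: ŷ = -8 + 1.5·15 = 14.5; r = 14.5 − 14.5 = 0
x=23: ŷ = -8 + 1.5·23 = 26.5; r = 26.5 − 26.5 = 0
x=28: ŷ = -8 + 1.5·28 = 34; r = 35 − 34 = 1
SSE = 9 + 9 + 1 + 0 + 0 + 1 = 20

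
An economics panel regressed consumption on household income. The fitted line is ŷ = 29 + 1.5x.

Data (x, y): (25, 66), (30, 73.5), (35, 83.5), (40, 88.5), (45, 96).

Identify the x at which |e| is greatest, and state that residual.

x = 35, e = 2

x=25: ŷ = 29 + 1.5·25 = 66.5; e = 66 − 66.5 = -0.5
x=30: ŷ = 29 + 1.5·30 = 74; e = 73.5 − 74 = -0.5
x=35: ŷ = 29 + 1.5·35 = 81.5; e = 83.5 − 81.5 = 2
x=40: ŷ = 29 + 1.5·40 = 89; e = 88.5 − 89 = -0.5
x=45: ŷ = 29 + 1.5·45 = 96.5; e = 96 − 96.5 = -0.5
Largest |e| is 2 at x = 35, residual 2.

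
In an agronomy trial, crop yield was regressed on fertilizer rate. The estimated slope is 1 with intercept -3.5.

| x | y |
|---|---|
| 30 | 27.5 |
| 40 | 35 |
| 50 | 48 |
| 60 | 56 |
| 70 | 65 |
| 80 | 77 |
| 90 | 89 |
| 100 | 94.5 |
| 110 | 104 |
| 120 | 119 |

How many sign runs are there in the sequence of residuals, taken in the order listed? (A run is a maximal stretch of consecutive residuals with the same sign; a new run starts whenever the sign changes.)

x=30: ŷ = -3.5 + 30 = 26.5; e = 27.5 − 26.5 = 1
x=40: ŷ = -3.5 + 40 = 36.5; e = 35 − 36.5 = -1.5
x=50: ŷ = -3.5 + 50 = 46.5; e = 48 − 46.5 = 1.5
x=60: ŷ = -3.5 + 60 = 56.5; e = 56 − 56.5 = -0.5
x=70: ŷ = -3.5 + 70 = 66.5; e = 65 − 66.5 = -1.5
x=80: ŷ = -3.5 + 80 = 76.5; e = 77 − 76.5 = 0.5
x=90: ŷ = -3.5 + 90 = 86.5; e = 89 − 86.5 = 2.5
x=100: ŷ = -3.5 + 100 = 96.5; e = 94.5 − 96.5 = -2
x=110: ŷ = -3.5 + 110 = 106.5; e = 104 − 106.5 = -2.5
x=120: ŷ = -3.5 + 120 = 116.5; e = 119 − 116.5 = 2.5
Signs: + − + − − + + − − +
Runs: +×1, −×1, +×1, −×2, +×2, −×2, +×1 → 7

7 runs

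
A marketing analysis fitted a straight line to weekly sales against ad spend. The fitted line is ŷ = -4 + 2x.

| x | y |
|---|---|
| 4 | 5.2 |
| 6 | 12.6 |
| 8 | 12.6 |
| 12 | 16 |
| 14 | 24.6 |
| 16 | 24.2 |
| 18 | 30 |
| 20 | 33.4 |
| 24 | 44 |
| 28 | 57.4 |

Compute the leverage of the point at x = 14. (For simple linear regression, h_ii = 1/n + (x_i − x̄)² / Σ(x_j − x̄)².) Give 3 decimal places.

h = 0.102

x̄ = (4 + 6 + 8 + 12 + 14 + 16 + 18 + 20 + 24 + 28)/10 = 15
Σ(x − x̄)² = 121 + 81 + 49 + 9 + 1 + 1 + 9 + 25 + 81 + 169 = 546
h = 1/10 + (-1)²/546 = 0.1 + 0.0018315 = 0.102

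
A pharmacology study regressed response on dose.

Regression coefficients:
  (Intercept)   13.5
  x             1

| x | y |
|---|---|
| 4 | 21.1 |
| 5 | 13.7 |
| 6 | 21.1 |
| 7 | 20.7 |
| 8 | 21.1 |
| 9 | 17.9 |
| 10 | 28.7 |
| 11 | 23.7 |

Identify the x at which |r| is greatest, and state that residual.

x = 10, r = 5.2

x=4: ŷ = 13.5 + 4 = 17.5; r = 21.1 − 17.5 = 3.6
x=5: ŷ = 13.5 + 5 = 18.5; r = 13.7 − 18.5 = -4.8
x=6: ŷ = 13.5 + 6 = 19.5; r = 21.1 − 19.5 = 1.6
x=7: ŷ = 13.5 + 7 = 20.5; r = 20.7 − 20.5 = 0.2
x=8: ŷ = 13.5 + 8 = 21.5; r = 21.1 − 21.5 = -0.4
x=9: ŷ = 13.5 + 9 = 22.5; r = 17.9 − 22.5 = -4.6
x=10: ŷ = 13.5 + 10 = 23.5; r = 28.7 − 23.5 = 5.2
x=11: ŷ = 13.5 + 11 = 24.5; r = 23.7 − 24.5 = -0.8
Largest |r| is 5.2 at x = 10, residual 5.2.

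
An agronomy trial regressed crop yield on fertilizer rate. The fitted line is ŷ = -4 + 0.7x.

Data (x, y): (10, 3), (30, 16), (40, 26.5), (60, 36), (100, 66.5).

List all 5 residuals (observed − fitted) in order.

x=10: ŷ = -4 + 0.7·10 = 3; r = 3 − 3 = 0
x=30: ŷ = -4 + 0.7·30 = 17; r = 16 − 17 = -1
x=40: ŷ = -4 + 0.7·40 = 24; r = 26.5 − 24 = 2.5
x=60: ŷ = -4 + 0.7·60 = 38; r = 36 − 38 = -2
x=100: ŷ = -4 + 0.7·100 = 66; r = 66.5 − 66 = 0.5

0, -1, 2.5, -2, 0.5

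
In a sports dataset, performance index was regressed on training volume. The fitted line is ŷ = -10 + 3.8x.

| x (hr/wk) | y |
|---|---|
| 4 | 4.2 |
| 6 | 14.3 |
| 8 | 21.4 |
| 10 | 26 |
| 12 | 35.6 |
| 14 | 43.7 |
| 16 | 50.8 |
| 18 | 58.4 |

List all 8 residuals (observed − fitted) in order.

-1, 1.5, 1, -2, 0, 0.5, 0, 0

x=4: ŷ = -10 + 3.8·4 = 5.2; e = 4.2 − 5.2 = -1
x=6: ŷ = -10 + 3.8·6 = 12.8; e = 14.3 − 12.8 = 1.5
x=8: ŷ = -10 + 3.8·8 = 20.4; e = 21.4 − 20.4 = 1
x=10: ŷ = -10 + 3.8·10 = 28; e = 26 − 28 = -2
x=12: ŷ = -10 + 3.8·12 = 35.6; e = 35.6 − 35.6 = 0
x=14: ŷ = -10 + 3.8·14 = 43.2; e = 43.7 − 43.2 = 0.5
x=16: ŷ = -10 + 3.8·16 = 50.8; e = 50.8 − 50.8 = 0
x=18: ŷ = -10 + 3.8·18 = 58.4; e = 58.4 − 58.4 = 0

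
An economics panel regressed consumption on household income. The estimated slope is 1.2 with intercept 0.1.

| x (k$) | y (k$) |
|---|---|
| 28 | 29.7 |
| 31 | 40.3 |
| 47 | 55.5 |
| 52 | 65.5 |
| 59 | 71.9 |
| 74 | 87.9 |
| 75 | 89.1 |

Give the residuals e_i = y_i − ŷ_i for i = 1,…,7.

x=28: ŷ = 0.1 + 1.2·28 = 33.7; e = 29.7 − 33.7 = -4
x=31: ŷ = 0.1 + 1.2·31 = 37.3; e = 40.3 − 37.3 = 3
x=47: ŷ = 0.1 + 1.2·47 = 56.5; e = 55.5 − 56.5 = -1
x=52: ŷ = 0.1 + 1.2·52 = 62.5; e = 65.5 − 62.5 = 3
x=59: ŷ = 0.1 + 1.2·59 = 70.9; e = 71.9 − 70.9 = 1
x=74: ŷ = 0.1 + 1.2·74 = 88.9; e = 87.9 − 88.9 = -1
x=75: ŷ = 0.1 + 1.2·75 = 90.1; e = 89.1 − 90.1 = -1

-4, 3, -1, 3, 1, -1, -1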